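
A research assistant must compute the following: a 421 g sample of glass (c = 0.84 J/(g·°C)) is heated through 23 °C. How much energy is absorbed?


q = mcΔT = 421 × 0.84 × 23
= 8133.72 J

8133.72 J


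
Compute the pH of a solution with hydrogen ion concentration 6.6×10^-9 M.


pH = -log10([H+]) = -log10(6.6×10^-9)
= 9 - log10(6.6)
= 9 - 0.82
= 8.18

8.18


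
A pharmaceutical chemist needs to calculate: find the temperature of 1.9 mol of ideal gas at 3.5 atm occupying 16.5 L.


PV = nRT  (R = 0.08206 L·atm/(mol·K))
T = PV/(nR) = 3.5×16.5/(1.9×0.08206)
= 57.75/0.155914
= 370.40 K

370.40 K


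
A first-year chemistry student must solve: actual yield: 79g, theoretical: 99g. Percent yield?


% yield = actual/theoretical × 100
= 79/99 × 100
= 79.8%

79.8%


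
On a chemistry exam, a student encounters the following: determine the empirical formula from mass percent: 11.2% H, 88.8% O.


Assume 100 g sample. Moles of each element:
  H: 11.2/1.008 = 11.111 mol
  O: 88.8/16.0 = 5.55 mol
Divide by smallest (5.55):
  H: 11.111/5.55 = 2.0
  O: 5.55/5.55 = 1.0
Empirical formula: H2O

H2O


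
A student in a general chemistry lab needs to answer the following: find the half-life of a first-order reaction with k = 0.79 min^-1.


t½ = ln2/k = 0.693147/(0.79 min^-1)
= 0.8774 min

0.8774 min


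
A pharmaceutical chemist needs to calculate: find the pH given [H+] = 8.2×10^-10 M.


pH = -log10([H+]) = -log10(8.2×10^-10)
= 10 - log10(8.2)
= 10 - 0.91
= 9.09

9.09


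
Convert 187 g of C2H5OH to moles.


M(C2H5OH) = 46.07 g/mol
n = mass/M = 187/46.07 = 4.059 mol

4.059 mol


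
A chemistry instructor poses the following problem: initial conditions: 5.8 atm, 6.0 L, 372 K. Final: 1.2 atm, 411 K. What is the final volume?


P1V1/T1 = P2V2/T2
V2 = P1V1T2/(T1P2)
= 5.8×6.0×411/(372×1.2)
= 32.04 L

32.04 L


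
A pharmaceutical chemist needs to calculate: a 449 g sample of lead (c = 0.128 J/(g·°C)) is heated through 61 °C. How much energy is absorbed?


q = mcΔT = 449 × 0.128 × 61
= 3505.79 J

3505.79 J


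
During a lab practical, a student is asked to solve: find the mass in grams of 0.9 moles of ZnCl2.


M(ZnCl2) = 136.28 g/mol
mass = n × M = 0.9 × 136.28 = 122.65 g

122.65 g


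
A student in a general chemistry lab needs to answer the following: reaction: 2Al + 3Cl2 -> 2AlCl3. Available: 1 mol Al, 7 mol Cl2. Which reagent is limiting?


Mole ratio available / coefficient:
  Al: 1/2 = 0.500
  Cl2: 7/3 = 2.333
Smaller ratio is limiting.

Al


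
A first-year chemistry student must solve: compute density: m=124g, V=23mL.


ρ = mass/volume
= 124/23
= 5.391 g/mL

5.391 g/mL


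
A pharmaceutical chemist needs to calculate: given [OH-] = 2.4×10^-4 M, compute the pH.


pOH = -log10([OH-]) = -log10(2.4×10^-4)
= 4 - log10(2.4) = 3.62
pH = 14 - pOH = 14 - 3.62 = 10.38

10.38


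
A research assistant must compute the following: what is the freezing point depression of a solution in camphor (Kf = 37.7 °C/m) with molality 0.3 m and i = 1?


ΔTf = Kf × m × i
= 37.7 × 0.3 × 1
= 11.31 °C

11.31 °C


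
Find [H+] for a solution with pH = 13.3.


[H+] = 10^(-pH) = 10^(-13.3)
= 5.01×10^-14 M

5.01×10^-14 M


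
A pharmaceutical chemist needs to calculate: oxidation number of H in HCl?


H is +1 with nonmetals
Oxidation number: +1

+1


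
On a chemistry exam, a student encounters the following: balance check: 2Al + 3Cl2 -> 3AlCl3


Equation: 2Al + 3Cl2 -> 3AlCl3
Check atoms: Al: 2≠3, Cl: 6≠9
Not balanced

No, not balanced


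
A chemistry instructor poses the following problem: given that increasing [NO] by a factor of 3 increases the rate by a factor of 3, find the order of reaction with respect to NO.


rate ∝ [NO]^n
3^n = 3 → n = 1
Order in NO: 1

1


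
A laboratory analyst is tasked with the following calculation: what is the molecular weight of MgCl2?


M(MgCl2) = 1×24.31 + 2×35.45
= 24.31 + 70.9
= 95.21 g/mol

95.21 g/mol


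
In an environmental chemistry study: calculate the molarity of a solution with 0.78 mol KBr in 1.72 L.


M = n/V = 0.78/1.72 = 0.453 mol/L

0.453 M


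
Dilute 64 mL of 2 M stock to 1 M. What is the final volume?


C1V1 = C2V2
2 × 64 = 1 × V2
V2 = 128/1 = 128.0 mL

128.0 mL


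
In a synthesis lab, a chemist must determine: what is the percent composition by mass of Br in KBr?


M(KBr) = 1×39.1 + 1×79.9 = 119.00 g/mol
Mass of Br = 1 × 79.9 = 79.90 g/mol
% Br = 79.90/119.00 × 100 = 67.14%

67.14%


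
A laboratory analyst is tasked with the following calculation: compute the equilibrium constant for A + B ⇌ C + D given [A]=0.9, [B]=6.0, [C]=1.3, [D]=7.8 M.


Kc = [C][D]/([A][B])
= (1.3^1 × 7.8^1)/(0.9^1 × 6.0^1)
= 10.14/5.4
= 1.878

1.878


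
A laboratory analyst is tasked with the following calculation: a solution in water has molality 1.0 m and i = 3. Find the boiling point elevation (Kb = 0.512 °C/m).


ΔTb = Kb × m × i
= 0.512 × 1.0 × 3
= 1.536 °C

1.536 °C


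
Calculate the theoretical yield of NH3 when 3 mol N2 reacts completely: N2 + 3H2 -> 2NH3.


Mole ratio NH3:N2 = 2:1
n(NH3) = 3 × 2/1 = 6.000 mol
mass = 6.000 × 17.03 = 102.18 g

102.18 g


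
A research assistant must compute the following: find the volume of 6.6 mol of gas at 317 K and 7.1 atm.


PV = nRT  (R = 0.08206 L·atm/(mol·K))
V = nRT/P = 6.6×0.08206×317/7.1
= 24.181 L

24.181 L


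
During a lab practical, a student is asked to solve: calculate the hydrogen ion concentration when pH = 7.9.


[H+] = 10^(-pH) = 10^(-7.9)
= 1.26×10^-8 M

1.26×10^-8 M


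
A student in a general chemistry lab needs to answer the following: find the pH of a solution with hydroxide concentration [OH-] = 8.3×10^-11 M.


pOH = -log10([OH-]) = -log10(8.3×10^-11)
= 11 - log10(8.3) = 10.08
pH = 14 - pOH = 14 - 10.08 = 3.92

3.92


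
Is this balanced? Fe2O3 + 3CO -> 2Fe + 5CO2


Equation: Fe2O3 + 3CO -> 2Fe + 5CO2
Check atoms: C: 3≠5, Fe: 2=2, O: 6≠10
Not balanced

No, not balanced


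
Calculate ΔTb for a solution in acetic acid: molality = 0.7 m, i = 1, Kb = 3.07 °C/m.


ΔTb = Kb × m × i
= 3.07 × 0.7 × 1
= 2.149 °C

2.149 °C


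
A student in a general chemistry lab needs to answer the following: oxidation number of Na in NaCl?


Group 1 metal: +1
Oxidation number: +1

+1


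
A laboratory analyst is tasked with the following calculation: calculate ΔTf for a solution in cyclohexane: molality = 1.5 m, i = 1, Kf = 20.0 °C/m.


ΔTf = Kf × m × i
= 20.0 × 1.5 × 1
= 30.0 °C

30.0 °C


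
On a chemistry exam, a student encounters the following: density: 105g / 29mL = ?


ρ = mass/volume
= 105/29
= 3.621 g/mL

3.621 g/mL


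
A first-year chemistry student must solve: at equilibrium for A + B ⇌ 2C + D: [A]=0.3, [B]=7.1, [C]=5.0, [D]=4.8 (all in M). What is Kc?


Kc = [C]^2[D]/([A][B])
= (5.0^2 × 4.8^1)/(0.3^1 × 7.1^1)
= 120/2.13
= 56.34

56.34


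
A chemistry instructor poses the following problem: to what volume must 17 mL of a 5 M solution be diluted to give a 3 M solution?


C1V1 = C2V2
5 × 17 = 3 × V2
V2 = 85/3 = 28.33 mL

28.33 mL


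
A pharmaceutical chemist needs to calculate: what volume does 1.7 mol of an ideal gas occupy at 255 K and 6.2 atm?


PV = nRT  (R = 0.08206 L·atm/(mol·K))
V = nRT/P = 1.7×0.08206×255/6.2
= 5.738 L

5.738 L


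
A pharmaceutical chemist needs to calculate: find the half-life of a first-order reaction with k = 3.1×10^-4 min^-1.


t½ = ln2/k = 0.693147/(3.1×10^-4 min^-1)
= 2236 min

2236 min


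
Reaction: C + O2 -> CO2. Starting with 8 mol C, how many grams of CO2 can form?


Mole ratio CO2:C = 1:1
n(CO2) = 8 × 1/1 = 8.000 mol
mass = 8.000 × 44.01 = 352.08 g

352.08 g


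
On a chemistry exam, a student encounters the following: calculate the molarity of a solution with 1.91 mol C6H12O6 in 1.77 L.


M = n/V = 1.91/1.77 = 1.079 mol/L

1.079 M


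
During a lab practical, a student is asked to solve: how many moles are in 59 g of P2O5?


M(P2O5) = 141.94 g/mol
n = mass/M = 59/141.94 = 0.4157 mol

0.4157 mol


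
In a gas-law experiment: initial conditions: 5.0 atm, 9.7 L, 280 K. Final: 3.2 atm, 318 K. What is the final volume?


P1V1/T1 = P2V2/T2
V2 = P1V1T2/(T1P2)
= 5.0×9.7×318/(280×3.2)
= 17.213 L

17.213 L


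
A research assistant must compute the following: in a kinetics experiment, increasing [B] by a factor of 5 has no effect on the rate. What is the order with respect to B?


rate ∝ [B]^n
rate ∝ [B]^0
Order in B: 0

0


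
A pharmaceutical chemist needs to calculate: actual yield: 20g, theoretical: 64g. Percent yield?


% yield = actual/theoretical × 100
= 20/64 × 100
= 31.25%

31.25%


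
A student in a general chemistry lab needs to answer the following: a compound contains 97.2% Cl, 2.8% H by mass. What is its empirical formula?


Assume 100 g sample. Moles of each element:
  Cl: 97.2/35.45 = 2.742 mol
  H: 2.8/1.008 = 2.778 mol
Divide by smallest (2.742):
  Cl: 2.742/2.742 = 1.0
  H: 2.778/2.742 = 1.01
Empirical formula: HCl

HCl


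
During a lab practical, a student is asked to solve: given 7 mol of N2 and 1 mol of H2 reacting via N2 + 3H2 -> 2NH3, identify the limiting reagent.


Mole ratio available / coefficient:
  N2: 7/1 = 7.000
  H2: 1/3 = 0.333
Smaller ratio is limiting.

H2


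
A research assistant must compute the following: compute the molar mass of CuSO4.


M(CuSO4) = 1×63.55 + 1×32.07 + 4×16.0
= 63.55 + 32.07 + 64.0
= 159.62 g/mol

159.62 g/mol


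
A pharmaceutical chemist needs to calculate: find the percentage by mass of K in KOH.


M(KOH) = 1×39.1 + 1×16.0 + 1×1.008 = 56.108 g/mol
Mass of K = 1 × 39.1 = 39.10 g/mol
% K = 39.10/56.108 × 100 = 69.69%

69.69%


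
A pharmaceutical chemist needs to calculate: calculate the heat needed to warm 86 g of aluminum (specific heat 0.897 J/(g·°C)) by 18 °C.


q = mcΔT = 86 × 0.897 × 18
= 1388.56 J

1388.56 J


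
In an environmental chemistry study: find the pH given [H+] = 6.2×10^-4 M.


pH = -log10([H+]) = -log10(6.2×10^-4)
= 4 - log10(6.2)
= 4 - 0.79
= 3.21

3.21


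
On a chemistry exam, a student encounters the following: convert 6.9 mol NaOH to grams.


M(NaOH) = 40.0 g/mol
mass = n × M = 6.9 × 40.0 = 276.00 g

276.00 g


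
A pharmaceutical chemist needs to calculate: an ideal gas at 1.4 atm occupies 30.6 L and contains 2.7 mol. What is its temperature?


PV = nRT  (R = 0.08206 L·atm/(mol·K))
T = PV/(nR) = 1.4×30.6/(2.7×0.08206)
= 42.84/0.221562
= 193.35 K

193.35 K


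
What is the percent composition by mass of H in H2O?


M(H2O) = 2×1.008 + 1×16.0 = 18.016 g/mol
Mass of H = 2 × 1.008 = 2.016 g/mol
% H = 2.016/18.016 × 100 = 11.19%

11.19%


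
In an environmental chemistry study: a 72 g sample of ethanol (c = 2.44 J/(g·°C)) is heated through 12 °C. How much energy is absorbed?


q = mcΔT = 72 × 2.44 × 12
= 2108.16 J

2108.16 J


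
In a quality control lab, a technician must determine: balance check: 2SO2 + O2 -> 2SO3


Equation: 2SO2 + O2 -> 2SO3
Check atoms: O: 6=6, S: 2=2
Balanced

Yes, balanced


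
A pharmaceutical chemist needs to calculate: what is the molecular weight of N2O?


M(N2O) = 2×14.01 + 1×16.0
= 28.02 + 16.0
= 44.02 g/mol

44.02 g/mol


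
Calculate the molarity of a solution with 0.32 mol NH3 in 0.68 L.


M = n/V = 0.32/0.68 = 0.471 mol/L

0.471 M


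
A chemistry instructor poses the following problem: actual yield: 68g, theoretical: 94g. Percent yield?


% yield = actual/theoretical × 100
= 68/94 × 100
= 72.34%

72.34%


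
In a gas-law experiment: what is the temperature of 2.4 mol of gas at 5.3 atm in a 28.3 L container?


PV = nRT  (R = 0.08206 L·atm/(mol·K))
T = PV/(nR) = 5.3×28.3/(2.4×0.08206)
= 149.99/0.196944
= 761.59 K

761.59 K


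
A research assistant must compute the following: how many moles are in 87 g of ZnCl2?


M(ZnCl2) = 136.28 g/mol
n = mass/M = 87/136.28 = 0.6384 mol

0.6384 mol


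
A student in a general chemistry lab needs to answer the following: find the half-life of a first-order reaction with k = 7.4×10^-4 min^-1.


t½ = ln2/k = 0.693147/(7.4×10^-4 min^-1)
= 936.7 min

936.7 min


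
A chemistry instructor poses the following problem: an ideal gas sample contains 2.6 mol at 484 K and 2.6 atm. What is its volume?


PV = nRT  (R = 0.08206 L·atm/(mol·K))
V = nRT/P = 2.6×0.08206×484/2.6
= 39.717 L

39.717 L


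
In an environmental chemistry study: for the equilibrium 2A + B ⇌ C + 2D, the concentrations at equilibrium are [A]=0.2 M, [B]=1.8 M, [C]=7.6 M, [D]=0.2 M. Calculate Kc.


Kc = [C][D]^2/([A]^2[B])
= (7.6^1 × 0.2^2)/(0.2^2 × 1.8^1)
= 0.304/0.072
= 4.222

4.222


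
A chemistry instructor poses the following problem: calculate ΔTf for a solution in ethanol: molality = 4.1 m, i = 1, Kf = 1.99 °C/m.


ΔTf = Kf × m × i
= 1.99 × 4.1 × 1
= 8.159 °C

8.159 °C


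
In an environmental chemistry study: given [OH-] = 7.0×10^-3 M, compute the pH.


pOH = -log10([OH-]) = -log10(7.0×10^-3)
= 3 - log10(7.0) = 2.15
pH = 14 - pOH = 14 - 2.15 = 11.85

11.85


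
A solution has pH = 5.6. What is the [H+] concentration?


[H+] = 10^(-pH) = 10^(-5.6)
= 2.51×10^-6 M

2.51×10^-6 M


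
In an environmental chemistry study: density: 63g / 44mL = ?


ρ = mass/volume
= 63/44
= 1.432 g/mL

1.432 g/mL


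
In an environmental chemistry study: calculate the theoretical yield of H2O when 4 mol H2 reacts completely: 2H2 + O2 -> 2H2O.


Mole ratio H2O:H2 = 2:2
n(H2O) = 4 × 2/2 = 4.000 mol
mass = 4.000 × 18.02 = 72.08 g

72.08 g


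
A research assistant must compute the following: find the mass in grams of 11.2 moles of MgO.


M(MgO) = 40.31 g/mol
mass = n × M = 11.2 × 40.31 = 451.47 g

451.47 g


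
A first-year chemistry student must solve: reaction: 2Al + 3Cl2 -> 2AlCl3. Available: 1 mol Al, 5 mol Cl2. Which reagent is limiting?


Mole ratio available / coefficient:
  Al: 1/2 = 0.500
  Cl2: 5/3 = 1.667
Smaller ratio is limiting.

Al


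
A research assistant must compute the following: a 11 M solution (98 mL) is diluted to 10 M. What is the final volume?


C1V1 = C2V2
11 × 98 = 10 × V2
V2 = 1078/10 = 107.8 mL

107.8 mL


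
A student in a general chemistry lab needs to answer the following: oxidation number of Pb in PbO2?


x + 2(-2) = 0, so x = +4
Oxidation number: +4

+4


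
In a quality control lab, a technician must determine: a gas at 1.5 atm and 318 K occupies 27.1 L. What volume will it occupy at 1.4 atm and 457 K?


P1V1/T1 = P2V2/T2
V2 = P1V1T2/(T1P2)
= 1.5×27.1×457/(318×1.4)
= 41.727 L

41.727 L


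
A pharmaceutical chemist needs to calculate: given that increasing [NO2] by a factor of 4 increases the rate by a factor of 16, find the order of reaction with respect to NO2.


rate ∝ [NO2]^n
4^n = 16 → n = 2
Order in NO2: 2

2


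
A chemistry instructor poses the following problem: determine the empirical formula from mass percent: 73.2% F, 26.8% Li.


Assume 100 g sample. Moles of each element:
  F: 73.2/19.0 = 3.853 mol
  Li: 26.8/6.94 = 3.862 mol
Divide by smallest (3.853):
  F: 3.853/3.853 = 1.0
  Li: 3.862/3.853 = 1.0
Empirical formula: LiF

LiF


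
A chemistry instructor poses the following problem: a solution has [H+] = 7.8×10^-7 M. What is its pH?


pH = -log10([H+]) = -log10(7.8×10^-7)
= 7 - log10(7.8)
= 7 - 0.89
= 6.11

6.11


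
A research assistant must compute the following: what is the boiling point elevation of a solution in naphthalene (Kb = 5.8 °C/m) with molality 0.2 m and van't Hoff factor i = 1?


ΔTb = Kb × m × i
= 5.8 × 0.2 × 1
= 1.16 °C

1.16 °C


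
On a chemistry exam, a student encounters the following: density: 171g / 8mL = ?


ρ = mass/volume
= 171/8
= 21.375 g/mL

21.375 g/mL


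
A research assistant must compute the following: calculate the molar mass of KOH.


M(KOH) = 1×39.1 + 1×16.0 + 1×1.008
= 39.1 + 16.0 + 1.01
= 56.11 g/mol

56.11 g/mol


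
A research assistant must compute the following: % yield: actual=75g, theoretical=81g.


% yield = actual/theoretical × 100
= 75/81 × 100
= 92.59%

92.59%


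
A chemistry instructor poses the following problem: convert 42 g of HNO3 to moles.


M(HNO3) = 63.02 g/mol
n = mass/M = 42/63.02 = 0.6665 mol

0.6665 mol


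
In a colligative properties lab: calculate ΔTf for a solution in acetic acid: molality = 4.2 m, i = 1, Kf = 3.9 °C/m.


ΔTf = Kf × m × i
= 3.9 × 4.2 × 1
= 16.38 °C

16.38 °C


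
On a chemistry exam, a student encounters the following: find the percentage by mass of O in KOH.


M(KOH) = 1×39.1 + 1×16.0 + 1×1.008 = 56.108 g/mol
Mass of O = 1 × 16.0 = 16.00 g/mol
% O = 16.00/56.108 × 100 = 28.52%

28.52%


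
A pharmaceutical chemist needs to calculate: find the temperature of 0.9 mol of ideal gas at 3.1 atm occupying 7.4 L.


PV = nRT  (R = 0.08206 L·atm/(mol·K))
T = PV/(nR) = 3.1×7.4/(0.9×0.08206)
= 22.94/0.073854
= 310.61 K

310.61 K


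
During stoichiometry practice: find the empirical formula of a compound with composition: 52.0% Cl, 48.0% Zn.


Assume 100 g sample. Moles of each element:
  Cl: 52.0/35.45 = 1.467 mol
  Zn: 48.0/65.38 = 0.734 mol
Divide by smallest (0.734):
  Cl: 1.467/0.734 = 2.0
  Zn: 0.734/0.734 = 1.0
Empirical formula: ZnCl2

ZnCl2


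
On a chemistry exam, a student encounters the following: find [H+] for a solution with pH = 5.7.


[H+] = 10^(-pH) = 10^(-5.7)
= 2.0×10^-6 M

2.0×10^-6 M


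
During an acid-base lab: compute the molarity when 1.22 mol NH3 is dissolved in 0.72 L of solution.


M = n/V = 1.22/0.72 = 1.694 mol/L

1.694 M


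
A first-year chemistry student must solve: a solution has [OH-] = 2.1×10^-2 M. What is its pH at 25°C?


pOH = -log10([OH-]) = -log10(2.1×10^-2)
= 2 - log10(2.1) = 1.68
pH = 14 - pOH = 14 - 1.68 = 12.32

12.32


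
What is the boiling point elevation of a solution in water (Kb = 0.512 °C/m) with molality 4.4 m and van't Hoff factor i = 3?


ΔTb = Kb × m × i
= 0.512 × 4.4 × 3
= 6.7584 °C

6.7584 °C


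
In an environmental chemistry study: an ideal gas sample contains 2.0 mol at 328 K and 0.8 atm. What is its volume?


PV = nRT  (R = 0.08206 L·atm/(mol·K))
V = nRT/P = 2.0×0.08206×328/0.8
= 67.289 L

67.289 L


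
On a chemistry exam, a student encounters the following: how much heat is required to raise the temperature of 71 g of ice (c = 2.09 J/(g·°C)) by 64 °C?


q = mcΔT = 71 × 2.09 × 64
= 9496.96 J

9496.96 J


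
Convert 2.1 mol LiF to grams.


M(LiF) = 25.94 g/mol
mass = n × M = 2.1 × 25.94 = 54.47 g

54.47 g


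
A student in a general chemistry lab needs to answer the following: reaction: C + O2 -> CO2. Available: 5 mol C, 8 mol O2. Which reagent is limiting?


Mole ratio available / coefficient:
  C: 5/1 = 5.000
  O2: 8/1 = 8.000
Smaller ratio is limiting.

C


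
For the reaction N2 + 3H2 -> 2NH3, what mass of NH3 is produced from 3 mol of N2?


Mole ratio NH3:N2 = 2:1
n(NH3) = 3 × 2/1 = 6.000 mol
mass = 6.000 × 17.03 = 102.18 g

102.18 g


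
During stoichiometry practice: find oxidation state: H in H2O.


H is +1 with nonmetals
Oxidation number: +1

+1


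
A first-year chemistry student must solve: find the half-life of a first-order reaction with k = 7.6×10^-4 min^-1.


t½ = ln2/k = 0.693147/(7.6×10^-4 min^-1)
= 912.0 min

912.0 min


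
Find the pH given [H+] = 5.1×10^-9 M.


pH = -log10([H+]) = -log10(5.1×10^-9)
= 9 - log10(5.1)
= 9 - 0.71
= 8.29

8.29


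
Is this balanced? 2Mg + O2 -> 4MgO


Equation: 2Mg + O2 -> 4MgO
Check atoms: Mg: 2≠4, O: 2≠4
Not balanced

No, not balanced


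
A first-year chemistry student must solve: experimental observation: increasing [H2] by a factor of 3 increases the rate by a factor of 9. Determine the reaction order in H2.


rate ∝ [H2]^n
3^n = 9 → n = 2
Order in H2: 2

2


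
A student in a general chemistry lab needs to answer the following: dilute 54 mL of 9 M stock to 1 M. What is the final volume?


C1V1 = C2V2
9 × 54 = 1 × V2
V2 = 486/1 = 486.0 mL

486.0 mL


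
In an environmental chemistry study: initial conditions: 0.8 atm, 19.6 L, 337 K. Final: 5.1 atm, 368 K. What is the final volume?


P1V1/T1 = P2V2/T2
V2 = P1V1T2/(T1P2)
= 0.8×19.6×368/(337×5.1)
= 3.357 L

3.357 L


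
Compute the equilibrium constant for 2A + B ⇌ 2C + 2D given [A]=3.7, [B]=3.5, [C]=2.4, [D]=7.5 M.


Kc = [C]^2[D]^2/([A]^2[B])
= (2.4^2 × 7.5^2)/(3.7^2 × 3.5^1)
= 324/47.915
= 6.762

6.762


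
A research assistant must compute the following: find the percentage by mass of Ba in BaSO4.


M(BaSO4) = 1×137.33 + 1×32.07 + 4×16.0 = 233.40 g/mol
Mass of Ba = 1 × 137.33 = 137.33 g/mol
% Ba = 137.33/233.40 × 100 = 58.84%

58.84%


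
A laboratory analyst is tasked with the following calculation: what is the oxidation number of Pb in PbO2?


x + 2(-2) = 0, so x = +4
Oxidation number: +4

+4


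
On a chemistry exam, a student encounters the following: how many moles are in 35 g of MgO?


M(MgO) = 40.31 g/mol
n = mass/M = 35/40.31 = 0.8683 mol

0.8683 mol


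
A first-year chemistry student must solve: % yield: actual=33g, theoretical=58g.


% yield = actual/theoretical × 100
= 33/58 × 100
= 56.9%

56.9%


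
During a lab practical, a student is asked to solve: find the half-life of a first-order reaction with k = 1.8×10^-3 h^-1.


t½ = ln2/k = 0.693147/(1.8×10^-3 h^-1)
= 385.1 h

385.1 h


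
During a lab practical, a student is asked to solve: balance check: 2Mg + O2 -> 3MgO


Equation: 2Mg + O2 -> 3MgO
Check atoms: Mg: 2≠3, O: 2≠3
Not balanced

No, not balanced


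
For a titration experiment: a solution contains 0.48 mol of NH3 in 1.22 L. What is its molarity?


M = n/V = 0.48/1.22 = 0.393 mol/L

0.393 M


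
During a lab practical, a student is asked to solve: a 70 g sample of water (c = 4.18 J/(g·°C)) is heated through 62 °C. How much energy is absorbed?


q = mcΔT = 70 × 4.18 × 62
= 18141.20 J

18141.20 J


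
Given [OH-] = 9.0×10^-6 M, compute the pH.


pOH = -log10([OH-]) = -log10(9.0×10^-6)
= 6 - log10(9.0) = 5.05
pH = 14 - pOH = 14 - 5.05 = 8.95

8.95


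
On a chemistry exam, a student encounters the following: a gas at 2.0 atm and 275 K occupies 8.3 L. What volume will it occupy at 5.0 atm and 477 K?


P1V1/T1 = P2V2/T2
V2 = P1V1T2/(T1P2)
= 2.0×8.3×477/(275×5.0)
= 5.759 L

5.759 L


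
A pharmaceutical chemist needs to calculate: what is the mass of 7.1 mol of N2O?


M(N2O) = 44.02 g/mol
mass = n × M = 7.1 × 44.02 = 312.54 g

312.54 g


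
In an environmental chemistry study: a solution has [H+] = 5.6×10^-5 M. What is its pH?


pH = -log10([H+]) = -log10(5.6×10^-5)
= 5 - log10(5.6)
= 5 - 0.75
= 4.25

4.25


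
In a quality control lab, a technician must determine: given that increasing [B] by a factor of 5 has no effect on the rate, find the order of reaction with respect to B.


rate ∝ [B]^n
rate ∝ [B]^0
Order in B: 0

0


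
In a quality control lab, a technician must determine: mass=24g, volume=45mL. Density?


ρ = mass/volume
= 24/45
= 0.533 g/mL

0.533 g/mL


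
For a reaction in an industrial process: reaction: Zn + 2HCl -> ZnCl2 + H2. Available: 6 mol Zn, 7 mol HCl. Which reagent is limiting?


Mole ratio available / coefficient:
  Zn: 6/1 = 6.000
  HCl: 7/2 = 3.500
Smaller ratio is limiting.

HCl


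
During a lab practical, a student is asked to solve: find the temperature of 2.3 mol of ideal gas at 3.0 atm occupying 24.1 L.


PV = nRT  (R = 0.08206 L·atm/(mol·K))
T = PV/(nR) = 3.0×24.1/(2.3×0.08206)
= 72.30/0.188738
= 383.07 K

383.07 K


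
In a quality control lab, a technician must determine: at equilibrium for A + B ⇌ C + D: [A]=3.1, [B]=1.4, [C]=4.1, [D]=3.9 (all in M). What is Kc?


Kc = [C][D]/([A][B])
= (4.1^1 × 3.9^1)/(3.1^1 × 1.4^1)
= 15.99/4.34
= 3.684

3.684


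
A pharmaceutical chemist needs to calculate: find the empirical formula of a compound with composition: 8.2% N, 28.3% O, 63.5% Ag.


Assume 100 g sample. Moles of each element:
  N: 8.2/14.01 = 0.585 mol
  O: 28.3/16.0 = 1.769 mol
  Ag: 63.5/107.87 = 0.589 mol
Divide by smallest (0.585):
  N: 0.585/0.585 = 1.0
  O: 1.769/0.585 = 3.02
  Ag: 0.589/0.585 = 1.01
Empirical formula: AgNO3

AgNO3


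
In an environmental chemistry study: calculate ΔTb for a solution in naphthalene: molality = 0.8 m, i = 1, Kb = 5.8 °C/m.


ΔTb = Kb × m × i
= 5.8 × 0.8 × 1
= 4.64 °C

4.64 °C


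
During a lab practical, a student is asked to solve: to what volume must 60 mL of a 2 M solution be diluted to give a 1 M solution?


C1V1 = C2V2
2 × 60 = 1 × V2
V2 = 120/1 = 120.0 mL

120.0 mL


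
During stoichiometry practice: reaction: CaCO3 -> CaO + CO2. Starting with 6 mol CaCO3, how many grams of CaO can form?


Mole ratio CaO:CaCO3 = 1:1
n(CaO) = 6 × 1/1 = 6.000 mol
mass = 6.000 × 56.08 = 336.48 g

336.48 g


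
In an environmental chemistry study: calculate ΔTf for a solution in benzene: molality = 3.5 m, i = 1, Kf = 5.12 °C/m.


ΔTf = Kf × m × i
= 5.12 × 3.5 × 1
= 17.92 °C

17.92 °C


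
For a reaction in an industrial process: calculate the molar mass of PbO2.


M(PbO2) = 1×207.2 + 2×16.0
= 207.2 + 32.0
= 239.2 g/mol

239.2 g/mol


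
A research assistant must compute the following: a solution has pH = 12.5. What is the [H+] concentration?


[H+] = 10^(-pH) = 10^(-12.5)
= 3.16×10^-13 M

3.16×10^-13 M


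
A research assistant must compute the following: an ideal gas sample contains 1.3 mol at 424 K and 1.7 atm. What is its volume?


PV = nRT  (R = 0.08206 L·atm/(mol·K))
V = nRT/P = 1.3×0.08206×424/1.7
= 26.607 L

26.607 L


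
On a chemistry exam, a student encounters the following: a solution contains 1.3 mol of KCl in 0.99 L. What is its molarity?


M = n/V = 1.3/0.99 = 1.313 mol/L

1.313 M


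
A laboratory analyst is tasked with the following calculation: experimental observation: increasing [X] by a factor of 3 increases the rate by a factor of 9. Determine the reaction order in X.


rate ∝ [X]^n
3^n = 9 → n = 2
Order in X: 2

2


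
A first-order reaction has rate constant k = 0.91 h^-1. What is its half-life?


t½ = ln2/k = 0.693147/(0.91 h^-1)
= 0.7617 h

0.7617 h


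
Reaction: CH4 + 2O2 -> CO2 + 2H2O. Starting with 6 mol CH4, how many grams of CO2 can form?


Mole ratio CO2:CH4 = 1:1
n(CO2) = 6 × 1/1 = 6.000 mol
mass = 6.000 × 44.01 = 264.06 g

264.06 g


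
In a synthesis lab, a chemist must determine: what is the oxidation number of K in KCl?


Group 1 metal: +1
Oxidation number: +1

+1


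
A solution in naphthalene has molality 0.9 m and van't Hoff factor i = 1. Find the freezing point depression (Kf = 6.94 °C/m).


ΔTf = Kf × m × i
= 6.94 × 0.9 × 1
= 6.246 °C

6.246 °C


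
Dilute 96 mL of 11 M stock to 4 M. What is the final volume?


C1V1 = C2V2
11 × 96 = 4 × V2
V2 = 1056/4 = 264.0 mL

264.0 mL


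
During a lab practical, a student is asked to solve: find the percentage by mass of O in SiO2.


M(SiO2) = 1×28.09 + 2×16.0 = 60.09 g/mol
Mass of O = 2 × 16.0 = 32.00 g/mol
% O = 32.00/60.09 × 100 = 53.25%

53.25%


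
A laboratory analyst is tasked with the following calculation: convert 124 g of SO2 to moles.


M(SO2) = 64.07 g/mol
n = mass/M = 124/64.07 = 1.9354 mol

1.9354 mol


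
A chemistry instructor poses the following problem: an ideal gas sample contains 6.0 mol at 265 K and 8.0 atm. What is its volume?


PV = nRT  (R = 0.08206 L·atm/(mol·K))
V = nRT/P = 6.0×0.08206×265/8.0
= 16.309 L

16.309 L


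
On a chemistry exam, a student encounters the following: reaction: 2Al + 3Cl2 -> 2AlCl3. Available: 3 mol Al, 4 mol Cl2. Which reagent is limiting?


Mole ratio available / coefficient:
  Al: 3/2 = 1.500
  Cl2: 4/3 = 1.333
Smaller ratio is limiting.

Cl2


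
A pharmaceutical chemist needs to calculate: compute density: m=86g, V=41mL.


ρ = mass/volume
= 86/41
= 2.098 g/mL

2.098 g/mL


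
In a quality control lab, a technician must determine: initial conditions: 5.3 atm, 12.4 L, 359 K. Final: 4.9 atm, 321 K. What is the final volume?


P1V1/T1 = P2V2/T2
V2 = P1V1T2/(T1P2)
= 5.3×12.4×321/(359×4.9)
= 11.993 L

11.993 L


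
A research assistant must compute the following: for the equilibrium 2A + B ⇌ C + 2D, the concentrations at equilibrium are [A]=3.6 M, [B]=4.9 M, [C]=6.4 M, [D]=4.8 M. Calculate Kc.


Kc = [C][D]^2/([A]^2[B])
= (6.4^1 × 4.8^2)/(3.6^2 × 4.9^1)
= 147.456/63.504
= 2.322

2.322


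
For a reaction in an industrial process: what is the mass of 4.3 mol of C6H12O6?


M(C6H12O6) = 180.16 g/mol
mass = n × M = 4.3 × 180.16 = 774.69 g

774.69 g


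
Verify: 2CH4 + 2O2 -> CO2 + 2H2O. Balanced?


Equation: 2CH4 + 2O2 -> CO2 + 2H2O
Check atoms: C: 2≠1, H: 8≠4, O: 4=4
Not balanced

No, not balanced


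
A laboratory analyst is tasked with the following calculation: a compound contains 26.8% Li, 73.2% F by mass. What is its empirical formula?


Assume 100 g sample. Moles of each element:
  Li: 26.8/6.94 = 3.862 mol
  F: 73.2/19.0 = 3.853 mol
Divide by smallest (3.853):
  Li: 3.862/3.853 = 1.0
  F: 3.853/3.853 = 1.0
Empirical formula: LiF

LiF


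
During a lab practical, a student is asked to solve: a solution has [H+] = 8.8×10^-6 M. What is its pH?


pH = -log10([H+]) = -log10(8.8×10^-6)
= 6 - log10(8.8)
= 6 - 0.94
= 5.06

5.06


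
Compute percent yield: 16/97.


% yield = actual/theoretical × 100
= 16/97 × 100
= 16.49%

16.49%


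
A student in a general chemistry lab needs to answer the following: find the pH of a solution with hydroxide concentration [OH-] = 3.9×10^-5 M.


pOH = -log10([OH-]) = -log10(3.9×10^-5)
= 5 - log10(3.9) = 4.41
pH = 14 - pOH = 14 - 4.41 = 9.59

9.59


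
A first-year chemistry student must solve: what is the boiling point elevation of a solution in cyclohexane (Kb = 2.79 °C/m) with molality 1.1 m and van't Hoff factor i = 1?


ΔTb = Kb × m × i
= 2.79 × 1.1 × 1
= 3.069 °C

3.069 °C


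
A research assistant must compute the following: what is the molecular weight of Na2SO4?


M(Na2SO4) = 2×22.99 + 1×32.07 + 4×16.0
= 45.98 + 32.07 + 64.0
= 142.05 g/mol

142.05 g/mol


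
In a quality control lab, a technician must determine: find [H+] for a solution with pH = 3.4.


[H+] = 10^(-pH) = 10^(-3.4)
= 3.98×10^-4 M

3.98×10^-4 M


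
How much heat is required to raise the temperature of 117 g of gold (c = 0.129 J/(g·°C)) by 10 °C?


q = mcΔT = 117 × 0.129 × 10
= 150.93 J

150.93 J


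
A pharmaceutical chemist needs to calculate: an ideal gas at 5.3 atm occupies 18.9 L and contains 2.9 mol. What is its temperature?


PV = nRT  (R = 0.08206 L·atm/(mol·K))
T = PV/(nR) = 5.3×18.9/(2.9×0.08206)
= 100.17/0.237974
= 420.93 K

420.93 K


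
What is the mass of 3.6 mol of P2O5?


M(P2O5) = 141.94 g/mol
mass = n × M = 3.6 × 141.94 = 510.98 g

510.98 g


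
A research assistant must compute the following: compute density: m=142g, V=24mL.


ρ = mass/volume
= 142/24
= 5.917 g/mL

5.917 g/mL


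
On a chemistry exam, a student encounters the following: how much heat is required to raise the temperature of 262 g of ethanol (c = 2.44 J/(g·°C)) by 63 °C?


q = mcΔT = 262 × 2.44 × 63
= 40274.64 J

40274.64 J


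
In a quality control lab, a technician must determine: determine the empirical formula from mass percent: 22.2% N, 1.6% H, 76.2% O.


Assume 100 g sample. Moles of each element:
  N: 22.2/14.01 = 1.585 mol
  H: 1.6/1.008 = 1.587 mol
  O: 76.2/16.0 = 4.763 mol
Divide by smallest (1.585):
  N: 1.585/1.585 = 1.0
  H: 1.587/1.585 = 1.0
  O: 4.763/1.585 = 3.01
Empirical formula: HNO3

HNO3


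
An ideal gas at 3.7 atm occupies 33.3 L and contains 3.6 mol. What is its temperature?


PV = nRT  (R = 0.08206 L·atm/(mol·K))
T = PV/(nR) = 3.7×33.3/(3.6×0.08206)
= 123.21/0.295416
= 417.07 K

417.07 K


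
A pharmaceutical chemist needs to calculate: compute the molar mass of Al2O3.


M(Al2O3) = 2×26.98 + 3×16.0
= 53.96 + 48.0
= 101.96 g/mol

101.96 g/mol


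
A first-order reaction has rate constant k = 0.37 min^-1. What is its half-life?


t½ = ln2/k = 0.693147/(0.37 min^-1)
= 1.873 min

1.873 min


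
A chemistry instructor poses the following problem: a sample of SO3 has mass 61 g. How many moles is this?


M(SO3) = 80.07 g/mol
n = mass/M = 61/80.07 = 0.7618 mol

0.7618 mol


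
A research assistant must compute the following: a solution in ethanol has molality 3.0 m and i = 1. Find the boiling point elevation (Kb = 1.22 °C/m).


ΔTb = Kb × m × i
= 1.22 × 3.0 × 1
= 3.66 °C

3.66 °C


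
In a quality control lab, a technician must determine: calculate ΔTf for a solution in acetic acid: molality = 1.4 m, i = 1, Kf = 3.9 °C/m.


ΔTf = Kf × m × i
= 3.9 × 1.4 × 1
= 5.46 °C

5.46 °C


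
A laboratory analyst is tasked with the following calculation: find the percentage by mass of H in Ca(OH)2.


M(Ca(OH)2) = 1×40.08 + 2×16.0 + 2×1.008 = 74.096 g/mol
Mass of H = 2 × 1.008 = 2.016 g/mol
% H = 2.016/74.096 × 100 = 2.72%

2.72%


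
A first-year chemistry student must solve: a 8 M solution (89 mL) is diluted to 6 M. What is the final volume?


C1V1 = C2V2
8 × 89 = 6 × V2
V2 = 712/6 = 118.67 mL

118.67 mL


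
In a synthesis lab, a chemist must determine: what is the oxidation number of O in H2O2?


Peroxide: O is -1
Oxidation number: -1

-1


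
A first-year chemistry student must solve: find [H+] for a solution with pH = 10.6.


[H+] = 10^(-pH) = 10^(-10.6)
= 2.51×10^-11 M

2.51×10^-11 M


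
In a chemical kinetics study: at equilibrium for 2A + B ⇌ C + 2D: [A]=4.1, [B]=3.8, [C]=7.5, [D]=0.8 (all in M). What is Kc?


Kc = [C][D]^2/([A]^2[B])
= (7.5^1 × 0.8^2)/(4.1^2 × 3.8^1)
= 4.8/63.878
= 0.07514

0.07514


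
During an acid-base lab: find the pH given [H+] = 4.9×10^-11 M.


pH = -log10([H+]) = -log10(4.9×10^-11)
= 11 - log10(4.9)
= 11 - 0.69
= 10.31

10.31


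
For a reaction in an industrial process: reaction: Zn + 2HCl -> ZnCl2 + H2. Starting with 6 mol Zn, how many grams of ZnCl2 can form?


Mole ratio ZnCl2:Zn = 1:1
n(ZnCl2) = 6 × 1/1 = 6.000 mol
mass = 6.000 × 136.28 = 817.68 g

817.68 g


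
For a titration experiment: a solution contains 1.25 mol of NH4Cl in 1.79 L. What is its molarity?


M = n/V = 1.25/1.79 = 0.698 mol/L

0.698 M


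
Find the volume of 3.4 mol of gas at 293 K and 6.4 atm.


PV = nRT  (R = 0.08206 L·atm/(mol·K))
V = nRT/P = 3.4×0.08206×293/6.4
= 12.773 L

12.773 L


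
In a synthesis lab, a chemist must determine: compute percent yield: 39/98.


% yield = actual/theoretical × 100
= 39/98 × 100
= 39.8%

39.8%


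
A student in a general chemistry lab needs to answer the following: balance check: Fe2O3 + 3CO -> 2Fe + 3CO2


Equation: Fe2O3 + 3CO -> 2Fe + 3CO2
Check atoms: C: 3=3, Fe: 2=2, O: 6=6
Balanced

Yes, balanced


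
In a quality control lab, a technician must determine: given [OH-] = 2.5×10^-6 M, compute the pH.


pOH = -log10([OH-]) = -log10(2.5×10^-6)
= 6 - log10(2.5) = 5.6
pH = 14 - pOH = 14 - 5.6 = 8.4

8.4


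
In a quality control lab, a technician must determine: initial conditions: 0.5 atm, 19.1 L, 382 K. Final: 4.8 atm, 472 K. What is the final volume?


P1V1/T1 = P2V2/T2
V2 = P1V1T2/(T1P2)
= 0.5×19.1×472/(382×4.8)
= 2.458 L

2.458 L


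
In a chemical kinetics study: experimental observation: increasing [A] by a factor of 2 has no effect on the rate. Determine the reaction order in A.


rate ∝ [A]^n
rate ∝ [A]^0
Order in A: 0

0


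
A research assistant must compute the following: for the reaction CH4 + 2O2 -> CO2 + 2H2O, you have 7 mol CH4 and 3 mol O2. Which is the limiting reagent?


Mole ratio available / coefficient:
  CH4: 7/1 = 7.000
  O2: 3/2 = 1.500
Smaller ratio is limiting.

O2


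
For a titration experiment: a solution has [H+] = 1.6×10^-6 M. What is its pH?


pH = -log10([H+]) = -log10(1.6×10^-6)
= 6 - log10(1.6)
= 6 - 0.2
= 5.8

5.8


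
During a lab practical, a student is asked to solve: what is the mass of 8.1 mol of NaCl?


M(NaCl) = 58.44 g/mol
mass = n × M = 8.1 × 58.44 = 473.36 g

473.36 g


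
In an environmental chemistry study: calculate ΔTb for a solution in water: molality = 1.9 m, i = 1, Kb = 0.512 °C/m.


ΔTb = Kb × m × i
= 0.512 × 1.9 × 1
= 0.9728 °C

0.9728 °C


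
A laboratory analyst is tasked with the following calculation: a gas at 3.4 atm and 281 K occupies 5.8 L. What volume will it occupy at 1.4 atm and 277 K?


P1V1/T1 = P2V2/T2
V2 = P1V1T2/(T1P2)
= 3.4×5.8×277/(281×1.4)
= 13.885 L

13.885 L


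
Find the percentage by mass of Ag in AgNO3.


M(AgNO3) = 1×107.87 + 1×14.01 + 3×16.0 = 169.88 g/mol
Mass of Ag = 1 × 107.87 = 107.87 g/mol
% Ag = 107.87/169.88 × 100 = 63.50%

63.50%


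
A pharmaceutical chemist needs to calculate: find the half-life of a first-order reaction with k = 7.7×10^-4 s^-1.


t½ = ln2/k = 0.693147/(7.7×10^-4 s^-1)
= 900.2 s

900.2 s


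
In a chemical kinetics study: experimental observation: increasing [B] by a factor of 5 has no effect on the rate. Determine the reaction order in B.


rate ∝ [B]^n
rate ∝ [B]^0
Order in B: 0

0


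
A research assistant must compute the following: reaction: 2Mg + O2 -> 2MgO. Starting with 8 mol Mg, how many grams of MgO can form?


Mole ratio MgO:Mg = 2:2
n(MgO) = 8 × 2/2 = 8.000 mol
mass = 8.000 × 40.31 = 322.48 g

322.48 g


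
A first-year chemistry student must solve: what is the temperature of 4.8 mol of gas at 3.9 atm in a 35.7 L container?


PV = nRT  (R = 0.08206 L·atm/(mol·K))
T = PV/(nR) = 3.9×35.7/(4.8×0.08206)
= 139.23/0.393888
= 353.48 K

353.48 K


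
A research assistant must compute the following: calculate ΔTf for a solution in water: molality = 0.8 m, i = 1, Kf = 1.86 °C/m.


ΔTf = Kf × m × i
= 1.86 × 0.8 × 1
= 1.488 °C

1.488 °C


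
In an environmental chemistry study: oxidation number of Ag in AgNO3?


Ag is +1
Oxidation number: +1

+1


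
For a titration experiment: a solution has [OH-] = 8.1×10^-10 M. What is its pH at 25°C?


pOH = -log10([OH-]) = -log10(8.1×10^-10)
= 10 - log10(8.1) = 9.09
pH = 14 - pOH = 14 - 9.09 = 4.91

4.91


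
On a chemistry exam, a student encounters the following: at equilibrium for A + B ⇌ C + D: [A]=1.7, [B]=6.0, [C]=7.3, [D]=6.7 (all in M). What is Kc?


Kc = [C][D]/([A][B])
= (7.3^1 × 6.7^1)/(1.7^1 × 6.0^1)
= 48.91/10.2
= 4.795

4.795


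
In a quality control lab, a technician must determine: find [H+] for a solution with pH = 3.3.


[H+] = 10^(-pH) = 10^(-3.3)
= 5.01×10^-4 M

5.01×10^-4 M


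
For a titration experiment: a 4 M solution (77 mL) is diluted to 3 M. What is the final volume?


C1V1 = C2V2
4 × 77 = 3 × V2
V2 = 308/3 = 102.67 mL

102.67 mL


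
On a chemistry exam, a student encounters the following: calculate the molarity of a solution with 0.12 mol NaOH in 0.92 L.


M = n/V = 0.12/0.92 = 0.130 mol/L

0.130 M


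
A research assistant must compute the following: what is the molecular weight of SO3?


M(SO3) = 1×32.07 + 3×16.0
= 32.07 + 48.0
= 80.07 g/mol

80.07 g/mol


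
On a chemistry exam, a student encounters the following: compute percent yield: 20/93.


% yield = actual/theoretical × 100
= 20/93 × 100
= 21.51%

21.51%
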